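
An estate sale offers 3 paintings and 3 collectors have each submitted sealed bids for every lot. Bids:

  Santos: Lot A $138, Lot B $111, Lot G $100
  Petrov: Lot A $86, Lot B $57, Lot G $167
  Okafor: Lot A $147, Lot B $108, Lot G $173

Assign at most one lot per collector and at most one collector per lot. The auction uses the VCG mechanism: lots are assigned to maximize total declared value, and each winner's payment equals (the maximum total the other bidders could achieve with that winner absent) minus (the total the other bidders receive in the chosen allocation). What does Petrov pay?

Petrov pays $53.

Efficient allocation: Santos→Lot B ($111), Petrov→Lot G ($167), Okafor→Lot A ($147); total welfare W = $425.
Petrov receives Lot G at value $167, so the others get W − 167 = $258.
Without Petrov: best allocation of the remaining 2 bidders over all 3 lots is Santos→Lot A ($138), Okafor→Lot G ($173), total $311.
VCG payment = (others' best without Petrov) − (others' welfare with Petrov) = 311 − 258 = $53.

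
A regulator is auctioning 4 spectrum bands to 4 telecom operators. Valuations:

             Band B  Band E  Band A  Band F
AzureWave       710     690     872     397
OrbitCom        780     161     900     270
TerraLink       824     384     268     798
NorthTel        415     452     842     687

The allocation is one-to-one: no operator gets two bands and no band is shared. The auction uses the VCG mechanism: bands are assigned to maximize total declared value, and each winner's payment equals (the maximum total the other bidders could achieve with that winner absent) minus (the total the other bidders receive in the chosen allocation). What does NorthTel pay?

Efficient allocation: AzureWave→Band E ($690M), OrbitCom→Band B ($780M), TerraLink→Band F ($798M), NorthTel→Band A ($842M); total welfare W = $3110M.
NorthTel receives Band A at value $842M, so the others get W − 842 = $2268M.
Without NorthTel: best allocation of the remaining 3 bidders over all 4 bands is AzureWave→Band A ($872M), OrbitCom→Band B ($780M), TerraLink→Band F ($798M), total $2450M.
VCG payment = (others' best without NorthTel) − (others' welfare with NorthTel) = 2450 − 2268 = $182M.

NorthTel pays $182M.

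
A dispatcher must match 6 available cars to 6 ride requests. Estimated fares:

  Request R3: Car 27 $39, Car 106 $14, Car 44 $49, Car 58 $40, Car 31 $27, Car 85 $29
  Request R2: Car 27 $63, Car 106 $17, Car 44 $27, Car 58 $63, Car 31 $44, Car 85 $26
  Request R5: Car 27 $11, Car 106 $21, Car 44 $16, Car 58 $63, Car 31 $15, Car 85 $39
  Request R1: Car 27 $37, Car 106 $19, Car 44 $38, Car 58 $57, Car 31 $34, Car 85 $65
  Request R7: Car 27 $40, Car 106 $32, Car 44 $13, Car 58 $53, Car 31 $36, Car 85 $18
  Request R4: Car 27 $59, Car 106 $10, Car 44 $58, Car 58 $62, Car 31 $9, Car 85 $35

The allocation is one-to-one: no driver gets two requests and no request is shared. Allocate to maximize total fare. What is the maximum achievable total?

Maximum total: $312

This is a one-to-one assignment (maximum-weight bipartite matching).
Optimal: Car 27→Request R4 ($59), Car 106→Request R7 ($32), Car 44→Request R3 ($49), Car 58→Request R5 ($63), Car 31→Request R2 ($44), Car 85→Request R1 ($65) — total 59+32+49+63+44+65 = $312.
Row-greedy (each driver in turn takes its best remaining request) gives $279, worse by 33.
No other one-to-one assignment exceeds $312.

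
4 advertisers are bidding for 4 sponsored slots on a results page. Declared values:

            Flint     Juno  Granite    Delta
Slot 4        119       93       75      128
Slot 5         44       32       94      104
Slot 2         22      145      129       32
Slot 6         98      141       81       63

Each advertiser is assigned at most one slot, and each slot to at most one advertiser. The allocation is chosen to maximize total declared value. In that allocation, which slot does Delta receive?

Delta receives Slot 5.

Optimal: Flint→Slot 4 ($119), Juno→Slot 6 ($141), Granite→Slot 2 ($129), Delta→Slot 5 ($104) — total 119+141+129+104 = $493.
Row-greedy (each advertiser in turn takes its best remaining slot) gives $421, worse by 72.
Checked against all permutations: $493 is optimal.
Delta's own top slot is Slot 4 ($128), but forcing Delta→Slot 4 and reassigning the rest optimally gives only $465 — worse by 28.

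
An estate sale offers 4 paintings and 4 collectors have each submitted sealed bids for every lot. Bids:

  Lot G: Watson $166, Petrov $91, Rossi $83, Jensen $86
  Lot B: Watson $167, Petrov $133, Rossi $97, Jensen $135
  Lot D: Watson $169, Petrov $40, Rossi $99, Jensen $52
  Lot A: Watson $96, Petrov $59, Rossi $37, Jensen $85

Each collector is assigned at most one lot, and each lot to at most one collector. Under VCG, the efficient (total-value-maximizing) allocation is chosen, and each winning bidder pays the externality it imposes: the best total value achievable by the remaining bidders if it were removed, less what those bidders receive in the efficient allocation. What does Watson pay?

Watson pays $8.

Efficient allocation: Watson→Lot G ($166), Petrov→Lot B ($133), Rossi→Lot D ($99), Jensen→Lot A ($85); total welfare W = $483.
Watson receives Lot G at value $166, so the others get W − 166 = $317.
Without Watson: best allocation of the remaining 3 bidders over all 4 lots is Petrov→Lot G ($91), Rossi→Lot D ($99), Jensen→Lot B ($135), total $325.
VCG payment = (others' best without Watson) − (others' welfare with Watson) = 325 − 317 = $8.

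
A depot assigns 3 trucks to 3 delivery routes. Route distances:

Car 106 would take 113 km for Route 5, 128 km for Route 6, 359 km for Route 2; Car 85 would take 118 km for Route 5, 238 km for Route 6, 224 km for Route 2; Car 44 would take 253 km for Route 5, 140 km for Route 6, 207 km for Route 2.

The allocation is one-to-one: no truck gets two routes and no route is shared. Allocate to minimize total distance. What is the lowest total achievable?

Minimum total: 453 km

Treat this as an assignment problem: match each truck to one route.
Optimal: Car 106→Route 6 (128 km), Car 85→Route 5 (118 km), Car 44→Route 2 (207 km) — total 128+118+207 = 453 km.
Column-greedy (each route in turn goes to its cheapest remaining truck) gives 477 km, worse by 24.
Next-best assignment: Car 106→Route 5, Car 85→Route 2, Car 44→Route 6 = 477 km.
Every other assignment is strictly worse.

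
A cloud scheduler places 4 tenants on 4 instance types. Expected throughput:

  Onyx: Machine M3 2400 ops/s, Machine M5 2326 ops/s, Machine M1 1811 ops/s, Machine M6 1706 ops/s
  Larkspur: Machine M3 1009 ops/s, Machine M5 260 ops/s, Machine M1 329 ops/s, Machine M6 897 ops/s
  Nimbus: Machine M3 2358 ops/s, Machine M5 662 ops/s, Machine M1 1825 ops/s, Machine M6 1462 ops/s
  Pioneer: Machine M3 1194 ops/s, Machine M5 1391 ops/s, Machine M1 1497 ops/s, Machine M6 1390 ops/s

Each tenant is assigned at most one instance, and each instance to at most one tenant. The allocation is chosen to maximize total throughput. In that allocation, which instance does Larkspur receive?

Optimal: Onyx→Machine M5 (2326 ops/s), Larkspur→Machine M6 (897 ops/s), Nimbus→Machine M3 (2358 ops/s), Pioneer→Machine M1 (1497 ops/s) — total 2326+897+2358+1497 = 7078 ops/s.
Max-entry greedy (repeatedly take the single best remaining cell) gives 6513 ops/s, worse by 565.
Swapping Nimbus↔Onyx (Nimbus→Machine M5 662 ops/s, Onyx→Machine M3 2400 ops/s) loses 1622.
Larkspur's own top instance is Machine M3 (1009 ops/s), but forcing Larkspur→Machine M3 and reassigning the rest optimally gives only 6550 ops/s — worse by 528.

Larkspur receives Machine M6.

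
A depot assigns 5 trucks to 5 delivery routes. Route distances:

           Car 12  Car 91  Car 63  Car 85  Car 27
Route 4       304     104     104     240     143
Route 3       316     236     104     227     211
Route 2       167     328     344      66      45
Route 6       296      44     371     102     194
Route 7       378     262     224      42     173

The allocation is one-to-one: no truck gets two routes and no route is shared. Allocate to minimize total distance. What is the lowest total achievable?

Min total: 500 km

This is a one-to-one assignment (minimum-cost bipartite matching).
Optimal: Car 12→Route 2 (167 km), Car 91→Route 6 (44 km), Car 63→Route 3 (104 km), Car 85→Route 7 (42 km), Car 27→Route 4 (143 km) — total 167+44+104+42+143 = 500 km.
Min-entry greedy (repeatedly take the single cheapest remaining cell) gives 551 km, worse by 51.
Next-best assignment: Car 12→Route 4, Car 91→Route 6, Car 63→Route 3, Car 85→Route 7, Car 27→Route 2 = 539 km.
Swapping Car 85↔Car 63 (Car 85→Route 3 227 km, Car 63→Route 7 224 km) adds 305.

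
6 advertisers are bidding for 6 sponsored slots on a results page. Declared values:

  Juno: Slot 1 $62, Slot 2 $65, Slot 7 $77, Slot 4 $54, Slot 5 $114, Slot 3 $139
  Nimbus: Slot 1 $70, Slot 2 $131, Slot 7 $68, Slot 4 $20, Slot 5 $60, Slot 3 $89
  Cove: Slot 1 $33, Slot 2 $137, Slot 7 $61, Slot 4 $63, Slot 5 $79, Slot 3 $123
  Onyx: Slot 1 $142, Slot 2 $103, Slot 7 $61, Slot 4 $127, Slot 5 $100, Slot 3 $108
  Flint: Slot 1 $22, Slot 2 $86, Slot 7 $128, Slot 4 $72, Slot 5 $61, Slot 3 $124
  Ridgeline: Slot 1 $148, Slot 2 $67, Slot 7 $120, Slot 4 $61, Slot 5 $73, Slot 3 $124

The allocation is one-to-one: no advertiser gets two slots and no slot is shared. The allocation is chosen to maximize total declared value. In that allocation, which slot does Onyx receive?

Optimal: Juno→Slot 5 ($114), Nimbus→Slot 2 ($131), Cove→Slot 3 ($123), Onyx→Slot 4 ($127), Flint→Slot 7 ($128), Ridgeline→Slot 1 ($148) — total 114+131+123+127+128+148 = $771.
Row-greedy (each advertiser in turn takes its best remaining slot) gives $680, worse by 91.
Next-best assignment: Juno→Slot 3, Nimbus→Slot 2, Cove→Slot 5, Onyx→Slot 4, Flint→Slot 7, Ridgeline→Slot 1 = $752.
Onyx's own top slot is Slot 1 ($142), but forcing Onyx→Slot 1 and reassigning the rest optimally gives only $702 — worse by 69.

Onyx receives Slot 4.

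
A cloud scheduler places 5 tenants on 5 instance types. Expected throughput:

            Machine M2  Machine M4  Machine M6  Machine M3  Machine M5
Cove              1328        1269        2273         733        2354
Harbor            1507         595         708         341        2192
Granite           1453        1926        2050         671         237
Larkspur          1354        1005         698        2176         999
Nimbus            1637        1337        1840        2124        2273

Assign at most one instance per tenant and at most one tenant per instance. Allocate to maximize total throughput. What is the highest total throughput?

Maximum total: 10204 ops/s

This is a one-to-one assignment (maximum-weight bipartite matching).
Optimal: Cove→Machine M6 (2273 ops/s), Harbor→Machine M5 (2192 ops/s), Granite→Machine M4 (1926 ops/s), Larkspur→Machine M3 (2176 ops/s), Nimbus→Machine M2 (1637 ops/s) — total 2273+2192+1926+2176+1637 = 10204 ops/s.
Max-entry greedy (repeatedly take the single best remaining cell) gives 8812 ops/s, worse by 1392.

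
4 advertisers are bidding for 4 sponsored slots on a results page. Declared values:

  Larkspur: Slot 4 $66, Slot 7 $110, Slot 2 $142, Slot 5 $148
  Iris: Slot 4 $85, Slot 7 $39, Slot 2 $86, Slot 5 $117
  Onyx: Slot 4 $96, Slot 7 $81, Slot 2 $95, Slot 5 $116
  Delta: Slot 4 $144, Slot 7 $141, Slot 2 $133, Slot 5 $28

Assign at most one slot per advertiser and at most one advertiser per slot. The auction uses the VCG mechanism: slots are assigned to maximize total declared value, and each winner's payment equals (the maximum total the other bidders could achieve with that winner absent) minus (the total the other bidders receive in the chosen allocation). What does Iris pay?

Iris pays $23.

Efficient allocation: Larkspur→Slot 2 ($142), Iris→Slot 5 ($117), Onyx→Slot 4 ($96), Delta→Slot 7 ($141); total welfare W = $496.
Iris receives Slot 5 at value $117, so the others get W − 117 = $379.
Without Iris: best allocation of the remaining 3 bidders over all 4 slots is Larkspur→Slot 2 ($142), Onyx→Slot 5 ($116), Delta→Slot 4 ($144), total $402.
VCG payment = (others' best without Iris) − (others' welfare with Iris) = 402 − 379 = $23.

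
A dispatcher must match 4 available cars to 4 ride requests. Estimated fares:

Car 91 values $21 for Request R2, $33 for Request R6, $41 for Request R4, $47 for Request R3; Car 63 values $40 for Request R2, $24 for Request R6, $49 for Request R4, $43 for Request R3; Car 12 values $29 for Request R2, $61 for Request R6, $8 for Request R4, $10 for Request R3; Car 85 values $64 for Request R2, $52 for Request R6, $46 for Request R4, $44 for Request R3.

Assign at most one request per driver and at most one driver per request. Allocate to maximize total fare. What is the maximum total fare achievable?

Maximum total: $221

Optimal: Car 91→Request R3 ($47), Car 63→Request R4 ($49), Car 12→Request R6 ($61), Car 85→Request R2 ($64) — total 47+49+61+64 = $221.
Next-best assignment: Car 91→Request R4, Car 63→Request R3, Car 12→Request R6, Car 85→Request R2 = $209.
Every other assignment is strictly worse.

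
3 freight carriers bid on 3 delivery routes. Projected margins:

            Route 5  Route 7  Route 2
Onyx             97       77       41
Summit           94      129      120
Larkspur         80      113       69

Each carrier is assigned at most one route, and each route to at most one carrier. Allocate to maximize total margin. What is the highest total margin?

Max total: $330k

Optimal: Onyx→Route 5 ($97k), Summit→Route 2 ($120k), Larkspur→Route 7 ($113k) — total 97+120+113 = $330k.
Column-greedy (each route in turn goes to its best remaining carrier) gives $295k, worse by 35.
No other one-to-one assignment exceeds $330k.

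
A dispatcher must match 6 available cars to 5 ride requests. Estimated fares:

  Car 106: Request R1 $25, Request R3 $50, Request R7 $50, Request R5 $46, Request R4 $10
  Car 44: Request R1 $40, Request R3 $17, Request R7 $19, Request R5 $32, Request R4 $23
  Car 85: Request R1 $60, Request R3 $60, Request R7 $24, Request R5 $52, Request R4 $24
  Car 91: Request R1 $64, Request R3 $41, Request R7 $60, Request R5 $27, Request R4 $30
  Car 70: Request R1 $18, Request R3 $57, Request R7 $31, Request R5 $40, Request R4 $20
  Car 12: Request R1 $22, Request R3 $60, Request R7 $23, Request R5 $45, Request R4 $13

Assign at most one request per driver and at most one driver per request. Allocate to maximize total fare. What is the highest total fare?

Optimal: Car 85→Request R1 ($60), Car 12→Request R3 ($60), Car 91→Request R7 ($60), Car 106→Request R5 ($46), Car 44→Request R4 ($23) — total 60+60+60+46+23 = $249.
Max-entry greedy (repeatedly take the single best remaining cell) gives $242, worse by 7.
Swapping Car 12↔Car 44 (Car 12→Request R4 $13, Car 44→Request R3 $17) loses 53.
No other one-to-one assignment exceeds $249.

Maximum total: $249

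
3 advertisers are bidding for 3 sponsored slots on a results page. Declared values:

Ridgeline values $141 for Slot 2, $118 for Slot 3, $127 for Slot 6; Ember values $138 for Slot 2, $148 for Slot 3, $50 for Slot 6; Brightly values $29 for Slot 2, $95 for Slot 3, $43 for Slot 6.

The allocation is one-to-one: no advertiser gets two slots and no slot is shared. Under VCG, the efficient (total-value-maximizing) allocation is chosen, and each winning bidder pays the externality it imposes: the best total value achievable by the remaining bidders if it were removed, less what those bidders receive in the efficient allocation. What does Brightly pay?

Efficient allocation: Ridgeline→Slot 6 ($127), Ember→Slot 2 ($138), Brightly→Slot 3 ($95); total welfare W = $360.
Brightly receives Slot 3 at value $95, so the others get W − 95 = $265.
Without Brightly: best allocation of the remaining 2 bidders over all 3 slots is Ridgeline→Slot 2 ($141), Ember→Slot 3 ($148), total $289.
VCG payment = (others' best without Brightly) − (others' welfare with Brightly) = 289 − 265 = $24.

Brightly pays $24.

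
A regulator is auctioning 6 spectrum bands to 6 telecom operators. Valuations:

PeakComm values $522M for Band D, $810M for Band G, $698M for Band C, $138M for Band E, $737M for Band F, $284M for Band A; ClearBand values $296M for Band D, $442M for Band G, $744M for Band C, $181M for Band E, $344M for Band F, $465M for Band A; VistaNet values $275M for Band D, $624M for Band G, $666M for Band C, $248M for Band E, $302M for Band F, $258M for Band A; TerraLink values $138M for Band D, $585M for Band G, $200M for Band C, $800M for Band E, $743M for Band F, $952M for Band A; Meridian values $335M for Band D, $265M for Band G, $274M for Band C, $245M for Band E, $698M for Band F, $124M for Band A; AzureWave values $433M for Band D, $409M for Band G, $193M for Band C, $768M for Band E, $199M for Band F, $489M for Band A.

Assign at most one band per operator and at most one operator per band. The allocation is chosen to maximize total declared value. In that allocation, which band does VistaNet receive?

VistaNet receives Band G.

Optimal: PeakComm→Band D ($522M), ClearBand→Band C ($744M), VistaNet→Band G ($624M), TerraLink→Band A ($952M), Meridian→Band F ($698M), AzureWave→Band E ($768M) — total 522+744+624+952+698+768 = $4308M.
Max-entry greedy (repeatedly take the single best remaining cell) gives $4247M, worse by 61.
Checked against all permutations: $4308M is optimal.
VistaNet's own top band is Band C ($666M), but forcing VistaNet→Band C and reassigning the rest optimally gives only $4190M — worse by 118.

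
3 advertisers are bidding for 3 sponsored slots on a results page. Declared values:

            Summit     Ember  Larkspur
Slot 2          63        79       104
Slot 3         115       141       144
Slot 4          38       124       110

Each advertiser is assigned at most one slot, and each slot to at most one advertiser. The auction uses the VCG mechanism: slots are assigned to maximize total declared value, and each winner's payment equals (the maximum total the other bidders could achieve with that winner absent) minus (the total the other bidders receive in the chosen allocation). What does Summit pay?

Efficient allocation: Summit→Slot 3 ($115), Ember→Slot 4 ($124), Larkspur→Slot 2 ($104); total welfare W = $343.
Summit receives Slot 3 at value $115, so the others get W − 115 = $228.
Without Summit: best allocation of the remaining 2 bidders over all 3 slots is Ember→Slot 4 ($124), Larkspur→Slot 3 ($144), total $268.
VCG payment = (others' best without Summit) − (others' welfare with Summit) = 268 − 228 = $40.

Summit pays $40.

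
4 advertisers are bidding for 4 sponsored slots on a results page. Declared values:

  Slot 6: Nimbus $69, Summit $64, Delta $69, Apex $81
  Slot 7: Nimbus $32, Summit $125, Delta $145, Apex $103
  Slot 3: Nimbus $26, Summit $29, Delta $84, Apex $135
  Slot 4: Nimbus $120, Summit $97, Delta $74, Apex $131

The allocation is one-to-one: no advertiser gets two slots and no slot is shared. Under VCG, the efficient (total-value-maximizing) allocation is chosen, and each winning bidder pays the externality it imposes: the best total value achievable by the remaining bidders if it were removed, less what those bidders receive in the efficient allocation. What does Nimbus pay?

Nimbus pays $33.

Efficient allocation: Nimbus→Slot 4 ($120), Summit→Slot 6 ($64), Delta→Slot 7 ($145), Apex→Slot 3 ($135); total welfare W = $464.
Nimbus receives Slot 4 at value $120, so the others get W − 120 = $344.
Without Nimbus: best allocation of the remaining 3 bidders over all 4 slots is Summit→Slot 4 ($97), Delta→Slot 7 ($145), Apex→Slot 3 ($135), total $377.
VCG payment = (others' best without Nimbus) − (others' welfare with Nimbus) = 377 − 344 = $33.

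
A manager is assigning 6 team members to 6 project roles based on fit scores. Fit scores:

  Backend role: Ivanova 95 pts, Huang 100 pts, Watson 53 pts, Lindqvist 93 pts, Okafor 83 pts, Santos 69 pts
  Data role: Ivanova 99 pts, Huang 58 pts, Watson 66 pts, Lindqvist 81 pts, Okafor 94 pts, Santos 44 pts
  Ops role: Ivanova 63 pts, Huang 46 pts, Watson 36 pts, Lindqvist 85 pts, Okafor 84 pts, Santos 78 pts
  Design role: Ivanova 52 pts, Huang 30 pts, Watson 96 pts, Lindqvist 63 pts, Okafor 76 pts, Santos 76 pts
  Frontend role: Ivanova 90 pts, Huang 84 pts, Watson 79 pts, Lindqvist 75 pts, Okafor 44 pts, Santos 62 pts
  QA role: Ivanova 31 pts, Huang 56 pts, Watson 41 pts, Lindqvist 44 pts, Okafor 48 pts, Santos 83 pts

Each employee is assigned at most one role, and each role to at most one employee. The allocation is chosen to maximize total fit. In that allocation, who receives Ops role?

Optimal: Ivanova→Frontend role (90 pts), Huang→Backend role (100 pts), Watson→Design role (96 pts), Lindqvist→Ops role (85 pts), Okafor→Data role (94 pts), Santos→QA role (83 pts) — total 90+100+96+85+94+83 = 548 pts.
Next-best assignment: Ivanova→Data role, Huang→Frontend role, Watson→Design role, Lindqvist→Backend role, Okafor→Ops role, Santos→QA role = 539 pts.
Lindqvist's own top role is Backend role (93 pts), but forcing Lindqvist→Backend role and reassigning the rest optimally gives only 539 pts — worse by 9.

Lindqvist receives Ops role.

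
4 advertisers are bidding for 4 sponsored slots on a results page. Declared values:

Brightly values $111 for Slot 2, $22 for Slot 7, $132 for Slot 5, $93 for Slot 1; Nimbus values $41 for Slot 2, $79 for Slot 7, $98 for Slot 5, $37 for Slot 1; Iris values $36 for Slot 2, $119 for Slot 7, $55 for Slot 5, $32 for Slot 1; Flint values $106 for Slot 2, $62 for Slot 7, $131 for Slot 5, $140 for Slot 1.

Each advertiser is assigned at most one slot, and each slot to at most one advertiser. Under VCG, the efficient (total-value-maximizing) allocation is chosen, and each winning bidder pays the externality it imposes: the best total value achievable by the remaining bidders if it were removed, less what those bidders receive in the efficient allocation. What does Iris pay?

Efficient allocation: Brightly→Slot 2 ($111), Nimbus→Slot 5 ($98), Iris→Slot 7 ($119), Flint→Slot 1 ($140); total welfare W = $468.
Iris receives Slot 7 at value $119, so the others get W − 119 = $349.
Without Iris: best allocation of the remaining 3 bidders over all 4 slots is Brightly→Slot 5 ($132), Nimbus→Slot 7 ($79), Flint→Slot 1 ($140), total $351.
VCG payment = (others' best without Iris) − (others' welfare with Iris) = 351 − 349 = $2.

Iris pays $2.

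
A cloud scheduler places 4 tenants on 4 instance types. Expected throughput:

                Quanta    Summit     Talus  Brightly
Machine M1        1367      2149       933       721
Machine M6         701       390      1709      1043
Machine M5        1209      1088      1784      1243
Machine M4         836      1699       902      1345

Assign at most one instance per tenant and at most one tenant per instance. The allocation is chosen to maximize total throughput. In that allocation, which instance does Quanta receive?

Quanta receives Machine M5.

Optimal: Quanta→Machine M5 (1209 ops/s), Summit→Machine M1 (2149 ops/s), Talus→Machine M6 (1709 ops/s), Brightly→Machine M4 (1345 ops/s) — total 1209+2149+1709+1345 = 6412 ops/s.
Column-greedy (each instance in turn goes to its best remaining tenant) gives 5937 ops/s, worse by 475.
Next-best assignment: Quanta→Machine M1, Summit→Machine M4, Talus→Machine M6, Brightly→Machine M5 = 6018 ops/s.
Swapping Brightly↔Quanta (Brightly→Machine M5 1243 ops/s, Quanta→Machine M4 836 ops/s) loses 475.
Quanta's own top instance is Machine M1 (1367 ops/s), but forcing Quanta→Machine M1 and reassigning the rest optimally gives only 6018 ops/s — worse by 394.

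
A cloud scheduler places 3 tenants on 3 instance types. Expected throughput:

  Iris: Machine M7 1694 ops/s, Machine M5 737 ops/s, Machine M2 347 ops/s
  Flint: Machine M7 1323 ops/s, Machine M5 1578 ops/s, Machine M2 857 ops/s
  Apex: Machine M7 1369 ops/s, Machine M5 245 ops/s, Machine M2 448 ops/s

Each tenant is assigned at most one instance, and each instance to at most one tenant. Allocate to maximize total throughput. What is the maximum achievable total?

Treat this as an assignment problem: match each tenant to one instance.
Optimal: Iris→Machine M7 (1694 ops/s), Flint→Machine M5 (1578 ops/s), Apex→Machine M2 (448 ops/s) — total 1694+1578+448 = 3720 ops/s.
Checked against all permutations: 3720 ops/s is optimal.

Max total: 3720 ops/s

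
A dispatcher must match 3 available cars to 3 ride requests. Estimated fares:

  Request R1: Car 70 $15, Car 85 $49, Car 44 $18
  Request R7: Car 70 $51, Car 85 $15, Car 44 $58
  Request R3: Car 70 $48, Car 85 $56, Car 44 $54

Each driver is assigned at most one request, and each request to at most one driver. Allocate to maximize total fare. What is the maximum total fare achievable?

This is a one-to-one assignment (maximum-weight bipartite matching).
Optimal: Car 70→Request R3 ($48), Car 85→Request R1 ($49), Car 44→Request R7 ($58) — total 48+49+58 = $155.
Max-entry greedy (repeatedly take the single best remaining cell) gives $129, worse by 26.
Next-best assignment: Car 70→Request R7, Car 85→Request R1, Car 44→Request R3 = $154.
Swapping Car 85↔Car 44 (Car 85→Request R7 $15, Car 44→Request R1 $18) loses 74.

Maximum total: $155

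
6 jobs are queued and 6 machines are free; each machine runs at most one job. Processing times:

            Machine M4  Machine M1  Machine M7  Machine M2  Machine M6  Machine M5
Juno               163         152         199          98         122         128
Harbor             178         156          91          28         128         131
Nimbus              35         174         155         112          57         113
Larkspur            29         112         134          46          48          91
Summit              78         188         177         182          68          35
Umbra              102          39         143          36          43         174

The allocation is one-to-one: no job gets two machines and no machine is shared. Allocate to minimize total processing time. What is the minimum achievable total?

Treat this as an assignment problem: match each job to one machine.
Optimal: Juno→Machine M2 (98 min), Harbor→Machine M7 (91 min), Nimbus→Machine M4 (35 min), Larkspur→Machine M6 (48 min), Summit→Machine M5 (35 min), Umbra→Machine M1 (39 min) — total 98+91+35+48+35+39 = 346 min.
Column-greedy (each machine in turn goes to its cheapest remaining job) gives 349 min, worse by 3.

Min total: 346 min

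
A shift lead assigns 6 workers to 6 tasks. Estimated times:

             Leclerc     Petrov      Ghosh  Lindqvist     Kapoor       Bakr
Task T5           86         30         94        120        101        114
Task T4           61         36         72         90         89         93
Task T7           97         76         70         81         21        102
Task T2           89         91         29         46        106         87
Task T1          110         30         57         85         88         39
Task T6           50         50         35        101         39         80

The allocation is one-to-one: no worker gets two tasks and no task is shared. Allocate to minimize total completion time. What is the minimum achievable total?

Optimal: Leclerc→Task T4 (61 min), Petrov→Task T5 (30 min), Ghosh→Task T6 (35 min), Lindqvist→Task T2 (46 min), Kapoor→Task T7 (21 min), Bakr→Task T1 (39 min) — total 61+30+35+46+21+39 = 232 min.
Min-entry greedy (repeatedly take the single cheapest remaining cell) gives 259 min, worse by 27.
Next-best assignment: Leclerc→Task T6, Petrov→Task T5, Ghosh→Task T4, Lindqvist→Task T2, Kapoor→Task T7, Bakr→Task T1 = 258 min.
Swapping Lindqvist↔Bakr (Lindqvist→Task T1 85 min, Bakr→Task T2 87 min) adds 87.
Checked against all permutations: 232 min is optimal.

Min total: 232 min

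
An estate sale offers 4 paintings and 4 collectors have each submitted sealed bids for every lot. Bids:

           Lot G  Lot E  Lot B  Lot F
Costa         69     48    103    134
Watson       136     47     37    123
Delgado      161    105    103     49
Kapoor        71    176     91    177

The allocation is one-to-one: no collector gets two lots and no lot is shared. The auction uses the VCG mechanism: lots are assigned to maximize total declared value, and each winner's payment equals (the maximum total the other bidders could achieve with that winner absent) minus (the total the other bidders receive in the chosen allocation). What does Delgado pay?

Efficient allocation: Costa→Lot B ($103), Watson→Lot F ($123), Delgado→Lot G ($161), Kapoor→Lot E ($176); total welfare W = $563.
Delgado receives Lot G at value $161, so the others get W − 161 = $402.
Without Delgado: best allocation of the remaining 3 bidders over all 4 lots is Costa→Lot F ($134), Watson→Lot G ($136), Kapoor→Lot E ($176), total $446.
VCG payment = (others' best without Delgado) − (others' welfare with Delgado) = 446 − 402 = $44.

Delgado pays $44.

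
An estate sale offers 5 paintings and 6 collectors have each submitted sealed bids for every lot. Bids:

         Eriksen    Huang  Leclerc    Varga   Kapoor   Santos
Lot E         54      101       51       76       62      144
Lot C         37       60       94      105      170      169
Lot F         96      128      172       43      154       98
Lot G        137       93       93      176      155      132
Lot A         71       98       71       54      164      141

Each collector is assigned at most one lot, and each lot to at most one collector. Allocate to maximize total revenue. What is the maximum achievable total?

Optimal: Huang→Lot E ($101), Santos→Lot C ($169), Leclerc→Lot F ($172), Varga→Lot G ($176), Kapoor→Lot A ($164) — total 101+169+172+176+164 = $782.
Row-greedy (each collector in turn takes its best remaining lot) gives $599, worse by 183.
Next-best assignment: Huang→Lot E, Kapoor→Lot C, Leclerc→Lot F, Varga→Lot G, Santos→Lot A = $760.

Max total: $782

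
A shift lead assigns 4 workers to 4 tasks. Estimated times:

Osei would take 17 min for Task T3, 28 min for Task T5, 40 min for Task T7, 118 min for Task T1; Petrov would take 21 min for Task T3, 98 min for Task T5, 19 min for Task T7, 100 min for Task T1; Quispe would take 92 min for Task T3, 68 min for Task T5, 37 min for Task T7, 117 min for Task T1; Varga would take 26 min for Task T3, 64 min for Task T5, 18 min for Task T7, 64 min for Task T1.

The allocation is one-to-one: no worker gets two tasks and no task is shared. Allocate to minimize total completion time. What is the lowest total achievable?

Optimal: Osei→Task T5 (28 min), Petrov→Task T3 (21 min), Quispe→Task T7 (37 min), Varga→Task T1 (64 min) — total 28+21+37+64 = 150 min.
Row-greedy (each worker in turn takes its cheapest remaining task) gives 168 min, worse by 18.
Next-best assignment: Osei→Task T3, Petrov→Task T7, Quispe→Task T5, Varga→Task T1 = 168 min.
Every other assignment is strictly worse.

Min total: 150 min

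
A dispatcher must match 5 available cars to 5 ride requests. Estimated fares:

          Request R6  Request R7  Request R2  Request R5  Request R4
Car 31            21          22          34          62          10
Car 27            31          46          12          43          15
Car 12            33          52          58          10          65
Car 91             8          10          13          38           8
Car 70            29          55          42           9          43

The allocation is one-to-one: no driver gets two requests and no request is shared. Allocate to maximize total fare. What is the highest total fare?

Optimal: Car 31→Request R5 ($62), Car 27→Request R6 ($31), Car 12→Request R4 ($65), Car 91→Request R2 ($13), Car 70→Request R7 ($55) — total 62+31+65+13+55 = $226.
Column-greedy (each request in turn goes to its best remaining driver) gives $173, worse by 53.
Checked against all permutations: $226 is optimal.

Maximum total: $226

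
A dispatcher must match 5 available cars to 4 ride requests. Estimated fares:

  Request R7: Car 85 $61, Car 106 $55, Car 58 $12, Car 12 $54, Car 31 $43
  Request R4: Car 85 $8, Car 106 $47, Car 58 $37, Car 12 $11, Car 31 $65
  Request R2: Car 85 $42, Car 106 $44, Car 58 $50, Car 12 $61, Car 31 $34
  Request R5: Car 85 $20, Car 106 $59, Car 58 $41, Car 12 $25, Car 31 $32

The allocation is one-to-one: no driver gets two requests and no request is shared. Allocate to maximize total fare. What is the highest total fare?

Treat this as an assignment problem: match each driver to one request.
Optimal: Car 85→Request R7 ($61), Car 31→Request R4 ($65), Car 12→Request R2 ($61), Car 106→Request R5 ($59) — total 61+65+61+59 = $246.
Row-greedy (each driver in turn takes its best remaining request) gives $181, worse by 65.
Next-best assignment: Car 85→Request R7, Car 31→Request R4, Car 58→Request R2, Car 106→Request R5 = $235.
Swapping Car 106↔Car 85 (Car 106→Request R7 $55, Car 85→Request R5 $20) loses 45.

Max total: $246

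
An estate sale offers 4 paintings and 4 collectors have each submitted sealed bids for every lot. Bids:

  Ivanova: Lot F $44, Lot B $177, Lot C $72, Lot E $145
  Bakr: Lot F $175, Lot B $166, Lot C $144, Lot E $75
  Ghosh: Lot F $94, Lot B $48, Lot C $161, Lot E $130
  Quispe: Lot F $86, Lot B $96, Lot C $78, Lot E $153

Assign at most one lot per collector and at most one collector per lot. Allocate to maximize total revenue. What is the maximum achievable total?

Maximum total: $666

This is the linear assignment problem.
Optimal: Ivanova→Lot B ($177), Bakr→Lot F ($175), Ghosh→Lot C ($161), Quispe→Lot E ($153) — total 177+175+161+153 = $666.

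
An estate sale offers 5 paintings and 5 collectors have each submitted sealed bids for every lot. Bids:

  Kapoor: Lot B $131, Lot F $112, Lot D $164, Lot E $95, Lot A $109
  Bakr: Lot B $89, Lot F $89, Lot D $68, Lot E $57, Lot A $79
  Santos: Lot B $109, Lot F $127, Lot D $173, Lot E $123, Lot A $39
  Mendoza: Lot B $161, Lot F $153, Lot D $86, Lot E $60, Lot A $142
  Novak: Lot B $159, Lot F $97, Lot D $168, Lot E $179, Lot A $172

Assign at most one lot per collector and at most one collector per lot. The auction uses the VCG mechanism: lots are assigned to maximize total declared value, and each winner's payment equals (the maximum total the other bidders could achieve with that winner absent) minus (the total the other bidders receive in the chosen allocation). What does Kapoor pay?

Kapoor pays $18.

Efficient allocation: Kapoor→Lot B ($131), Bakr→Lot A ($79), Santos→Lot D ($173), Mendoza→Lot F ($153), Novak→Lot E ($179); total welfare W = $715.
Kapoor receives Lot B at value $131, so the others get W − 131 = $584.
Without Kapoor: best allocation of the remaining 4 bidders over all 5 lots is Bakr→Lot F ($89), Santos→Lot D ($173), Mendoza→Lot B ($161), Novak→Lot E ($179), total $602.
VCG payment = (others' best without Kapoor) − (others' welfare with Kapoor) = 602 − 584 = $18.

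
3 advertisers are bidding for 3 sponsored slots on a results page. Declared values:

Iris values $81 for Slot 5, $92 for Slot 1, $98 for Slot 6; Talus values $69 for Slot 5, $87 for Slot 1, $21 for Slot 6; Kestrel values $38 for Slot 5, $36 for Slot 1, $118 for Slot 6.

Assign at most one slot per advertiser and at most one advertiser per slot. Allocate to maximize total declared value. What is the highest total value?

This is the linear assignment problem.
Optimal: Iris→Slot 5 ($81), Talus→Slot 1 ($87), Kestrel→Slot 6 ($118) — total 81+87+118 = $286.
Max-entry greedy (repeatedly take the single best remaining cell) gives $279, worse by 7.
Next-best assignment: Iris→Slot 1, Talus→Slot 5, Kestrel→Slot 6 = $279.

Max total: $286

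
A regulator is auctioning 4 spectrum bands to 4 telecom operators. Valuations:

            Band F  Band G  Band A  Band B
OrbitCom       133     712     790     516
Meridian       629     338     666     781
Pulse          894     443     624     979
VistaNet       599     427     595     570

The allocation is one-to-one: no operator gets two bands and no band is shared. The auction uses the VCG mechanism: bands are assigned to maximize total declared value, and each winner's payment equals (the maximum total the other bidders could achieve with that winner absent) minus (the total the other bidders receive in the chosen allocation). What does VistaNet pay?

Efficient allocation: OrbitCom→Band G ($712M), Meridian→Band B ($781M), Pulse→Band F ($894M), VistaNet→Band A ($595M); total welfare W = $2982M.
VistaNet receives Band A at value $595M, so the others get W − 595 = $2387M.
Without VistaNet: best allocation of the remaining 3 bidders over all 4 bands is OrbitCom→Band A ($790M), Meridian→Band B ($781M), Pulse→Band F ($894M), total $2465M.
VCG payment = (others' best without VistaNet) − (others' welfare with VistaNet) = 2465 − 2387 = $78M.

VistaNet pays $78M.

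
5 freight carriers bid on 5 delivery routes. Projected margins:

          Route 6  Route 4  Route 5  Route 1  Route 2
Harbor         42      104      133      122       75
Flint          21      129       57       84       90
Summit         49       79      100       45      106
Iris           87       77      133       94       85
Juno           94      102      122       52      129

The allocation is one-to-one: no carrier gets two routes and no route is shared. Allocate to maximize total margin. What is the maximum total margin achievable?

Optimal: Harbor→Route 1 ($122k), Flint→Route 4 ($129k), Summit→Route 2 ($106k), Iris→Route 5 ($133k), Juno→Route 6 ($94k) — total 122+129+106+133+94 = $584k.
Every other assignment is strictly worse.

Max total: $584k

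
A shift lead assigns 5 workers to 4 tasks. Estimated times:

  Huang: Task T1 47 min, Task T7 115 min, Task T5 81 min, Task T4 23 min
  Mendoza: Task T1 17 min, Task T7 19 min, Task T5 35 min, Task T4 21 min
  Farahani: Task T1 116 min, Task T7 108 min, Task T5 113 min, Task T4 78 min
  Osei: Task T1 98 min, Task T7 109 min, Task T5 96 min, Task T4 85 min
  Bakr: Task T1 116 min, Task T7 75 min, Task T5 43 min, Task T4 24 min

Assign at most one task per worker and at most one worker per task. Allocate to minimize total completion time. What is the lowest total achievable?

Optimal: Osei→Task T1 (98 min), Mendoza→Task T7 (19 min), Bakr→Task T5 (43 min), Huang→Task T4 (23 min) — total 98+19+43+23 = 183 min.
Min-entry greedy (repeatedly take the single cheapest remaining cell) gives 191 min, worse by 8.
Next-best assignment: Huang→Task T1, Mendoza→Task T7, Osei→Task T5, Bakr→Task T4 = 186 min.

Minimum total: 183 min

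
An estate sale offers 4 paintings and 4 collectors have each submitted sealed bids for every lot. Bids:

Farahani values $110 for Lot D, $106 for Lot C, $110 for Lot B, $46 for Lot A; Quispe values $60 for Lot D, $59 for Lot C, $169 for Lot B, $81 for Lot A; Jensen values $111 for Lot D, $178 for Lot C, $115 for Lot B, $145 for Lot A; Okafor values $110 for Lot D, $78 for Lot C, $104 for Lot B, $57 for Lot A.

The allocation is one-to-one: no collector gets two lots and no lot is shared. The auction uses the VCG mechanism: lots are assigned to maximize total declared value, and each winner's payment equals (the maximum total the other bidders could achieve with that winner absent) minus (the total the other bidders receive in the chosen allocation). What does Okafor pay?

Efficient allocation: Farahani→Lot C ($106), Quispe→Lot B ($169), Jensen→Lot A ($145), Okafor→Lot D ($110); total welfare W = $530.
Okafor receives Lot D at value $110, so the others get W − 110 = $420.
Without Okafor: best allocation of the remaining 3 bidders over all 4 lots is Farahani→Lot D ($110), Quispe→Lot B ($169), Jensen→Lot C ($178), total $457.
VCG payment = (others' best without Okafor) − (others' welfare with Okafor) = 457 − 420 = $37.

Okafor pays $37.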